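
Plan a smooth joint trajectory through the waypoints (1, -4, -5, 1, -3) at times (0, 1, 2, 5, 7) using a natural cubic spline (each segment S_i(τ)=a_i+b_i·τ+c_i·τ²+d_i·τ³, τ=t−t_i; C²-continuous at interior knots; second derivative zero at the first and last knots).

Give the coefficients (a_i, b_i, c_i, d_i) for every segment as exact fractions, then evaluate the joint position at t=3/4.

  seg 0: a=1 b=-806/137 c=0 d=121/137
  seg 1: a=-4 b=-443/137 c=363/137 d=-57/137
  seg 2: a=-5 b=112/137 c=192/137 d=-46/137
  seg 3: a=1 b=22/137 c=-222/137 d=37/137
S(3/4) = -26653/8768

Δ: Δ0=-5, Δ1=-1, Δ2=2, Δ3=-2
row 1: diag=4, rhs=24; c'=1/4, d'=6
row 2: denom=8−1·1/4=31/4; d'=(18−1·6)/(31/4)=48/31
row 3: denom=10−3·12/31=274/31; d'=(-24−3·48/31)/(274/31)=-444/137
back: M3=-444/137
back: M2=48/31−12/31·-444/137=384/137
back: M1=6−1/4·384/137=726/137
M: M0=0, M1=726/137, M2=384/137, M3=-444/137, M4=0
seg 0: a=1, c=M0/2=0, d=(M1−M0)/(6·1)=121/137, b=Δ0−h0·(2M0+M1)/6=-806/137
seg 1: a=-4, c=M1/2=363/137, d=(M2−M1)/(6·1)=-57/137, b=Δ1−h1·(2M1+M2)/6=-443/137
seg 2: a=-5, c=M2/2=192/137, d=(M3−M2)/(6·3)=-46/137, b=Δ2−h2·(2M2+M3)/6=112/137
seg 3: a=1, c=M3/2=-222/137, d=(M4−M3)/(6·2)=37/137, b=Δ3−h3·(2M3+M4)/6=22/137
t_q=3/4 → seg 0, τ=3/4; S=1+-806/137·τ+0·τ²+121/137·τ³=-26653/8768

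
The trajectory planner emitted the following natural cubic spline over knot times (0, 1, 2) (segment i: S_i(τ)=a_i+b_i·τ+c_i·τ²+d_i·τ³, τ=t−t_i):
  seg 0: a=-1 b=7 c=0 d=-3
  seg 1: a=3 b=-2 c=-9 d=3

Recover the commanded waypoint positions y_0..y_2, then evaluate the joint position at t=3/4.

y_0=-1 y_1=3 y_2=-5
S(3/4) = 191/64

y_0 = S_0(0) = a_0 = -1
y_1 = S_1(0) = a_1 = 3
y_2 = S_1(1) = -5
t_q=3/4 is in segment 0 (τ=3/4); S_0(τ)=191/64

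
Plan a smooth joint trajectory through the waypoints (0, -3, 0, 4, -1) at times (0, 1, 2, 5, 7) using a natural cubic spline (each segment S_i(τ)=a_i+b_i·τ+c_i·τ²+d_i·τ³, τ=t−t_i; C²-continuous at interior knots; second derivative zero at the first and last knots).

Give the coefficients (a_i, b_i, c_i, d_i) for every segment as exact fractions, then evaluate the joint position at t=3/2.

Δ: Δ0=-3, Δ1=3, Δ2=4/3, Δ3=-5/2
row 1: diag=4, rhs=36; c'=1/4, d'=9
row 2: denom=8−1·1/4=31/4; d'=(-10−1·9)/(31/4)=-76/31
row 3: denom=10−3·12/31=274/31; d'=(-23−3·-76/31)/(274/31)=-485/274
back: M3=-485/274
back: M2=-76/31−12/31·-485/274=-242/137
back: M1=9−1/4·-242/137=2587/274
M: M0=0, M1=2587/274, M2=-242/137, M3=-485/274, M4=0
seg 0: a=0, c=M0/2=0, d=(M1−M0)/(6·1)=2587/1644, b=Δ0−h0·(2M0+M1)/6=-7519/1644
seg 1: a=-3, c=M1/2=2587/548, d=(M2−M1)/(6·1)=-3071/1644, b=Δ1−h1·(2M1+M2)/6=121/822
seg 2: a=0, c=M2/2=-121/137, d=(M3−M2)/(6·3)=-1/4932, b=Δ2−h2·(2M2+M3)/6=6551/1644
seg 3: a=4, c=M3/2=-485/548, d=(M4−M3)/(6·2)=485/3288, b=Δ3−h3·(2M3+M4)/6=-1085/822
t_q=3/2 → seg 1, τ=1/2; S=-3+121/822·τ+2587/548·τ²+-3071/1644·τ³=-8679/4384

  seg 0: a=0 b=-7519/1644 c=0 d=2587/1644
  seg 1: a=-3 b=121/822 c=2587/548 d=-3071/1644
  seg 2: a=0 b=6551/1644 c=-121/137 d=-1/4932
  seg 3: a=4 b=-1085/822 c=-485/548 d=485/3288
S(3/2) = -8679/4384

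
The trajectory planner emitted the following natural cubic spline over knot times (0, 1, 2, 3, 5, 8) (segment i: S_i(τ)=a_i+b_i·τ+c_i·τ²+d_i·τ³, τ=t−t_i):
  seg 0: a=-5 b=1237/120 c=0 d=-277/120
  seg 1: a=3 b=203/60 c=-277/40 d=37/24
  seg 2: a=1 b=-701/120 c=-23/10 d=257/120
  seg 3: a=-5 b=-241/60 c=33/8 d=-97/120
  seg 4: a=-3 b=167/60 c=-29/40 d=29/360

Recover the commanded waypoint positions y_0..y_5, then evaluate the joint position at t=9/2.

y_0=-5 y_1=3 y_2=1 y_3=-5 y_4=-3 y_5=1
S(9/2) = -1431/320

y_0 = S_0(0) = a_0 = -5
y_1 = S_1(0) = a_1 = 3
y_2 = S_2(0) = a_2 = 1
y_3 = S_3(0) = a_3 = -5
y_4 = S_4(0) = a_4 = -3
y_5 = S_4(3) = 1
t_q=9/2 is in segment 3 (τ=3/2); S_3(τ)=-1431/320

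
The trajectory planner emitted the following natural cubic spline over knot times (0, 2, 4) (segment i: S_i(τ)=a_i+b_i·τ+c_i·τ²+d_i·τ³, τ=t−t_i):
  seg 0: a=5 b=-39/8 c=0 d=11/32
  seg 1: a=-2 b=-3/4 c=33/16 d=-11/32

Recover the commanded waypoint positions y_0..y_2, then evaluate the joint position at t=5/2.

y_0 = S_0(0) = a_0 = 5
y_1 = S_1(0) = a_1 = -2
y_2 = S_1(2) = 2
t_q=5/2 is in segment 1 (τ=1/2); S_1(τ)=-487/256

y_0=5 y_1=-2 y_2=2
S(5/2) = -487/256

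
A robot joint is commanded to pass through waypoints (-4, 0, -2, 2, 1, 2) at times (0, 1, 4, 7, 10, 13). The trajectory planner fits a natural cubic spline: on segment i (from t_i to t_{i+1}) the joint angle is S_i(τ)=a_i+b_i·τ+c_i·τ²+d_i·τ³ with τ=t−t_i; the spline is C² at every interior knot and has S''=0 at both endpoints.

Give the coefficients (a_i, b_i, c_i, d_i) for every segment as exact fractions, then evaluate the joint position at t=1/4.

  seg 0: a=-4 b=5732/1209 c=0 d=-896/1209
  seg 1: a=0 b=3044/1209 c=-896/403 d=4214/10881
  seg 2: a=-2 b=-34/93 c=1526/1209 d=-2524/10881
  seg 3: a=2 b=1142/1209 c=-998/1209 d=161/1209
  seg 4: a=1 b=-499/1209 c=451/1209 d=-451/10881
S(1/4) = -1139/403

Δ: Δ0=4, Δ1=-2/3, Δ2=4/3, Δ3=-1/3, Δ4=1/3
row 1: diag=8, rhs=-28; c'=3/8, d'=-7/2
row 2: denom=12−3·3/8=87/8; d'=(12−3·-7/2)/(87/8)=60/29
row 3: denom=12−3·8/29=324/29; d'=(-10−3·60/29)/(324/29)=-235/162
row 4: denom=12−3·29/108=403/36; d'=(4−3·-235/162)/(403/36)=902/1209
back: M4=902/1209
back: M3=-235/162−29/108·902/1209=-1996/1209
back: M2=60/29−8/29·-1996/1209=3052/1209
back: M1=-7/2−3/8·3052/1209=-1792/403
M: M0=0, M1=-1792/403, M2=3052/1209, M3=-1996/1209, M4=902/1209, M5=0
seg 0: a=-4, c=M0/2=0, d=(M1−M0)/(6·1)=-896/1209, b=Δ0−h0·(2M0+M1)/6=5732/1209
seg 1: a=0, c=M1/2=-896/403, d=(M2−M1)/(6·3)=4214/10881, b=Δ1−h1·(2M1+M2)/6=3044/1209
seg 2: a=-2, c=M2/2=1526/1209, d=(M3−M2)/(6·3)=-2524/10881, b=Δ2−h2·(2M2+M3)/6=-34/93
seg 3: a=2, c=M3/2=-998/1209, d=(M4−M3)/(6·3)=161/1209, b=Δ3−h3·(2M3+M4)/6=1142/1209
seg 4: a=1, c=M4/2=451/1209, d=(M5−M4)/(6·3)=-451/10881, b=Δ4−h4·(2M4+M5)/6=-499/1209
t_q=1/4 → seg 0, τ=1/4; S=-4+5732/1209·τ+0·τ²+-896/1209·τ³=-1139/403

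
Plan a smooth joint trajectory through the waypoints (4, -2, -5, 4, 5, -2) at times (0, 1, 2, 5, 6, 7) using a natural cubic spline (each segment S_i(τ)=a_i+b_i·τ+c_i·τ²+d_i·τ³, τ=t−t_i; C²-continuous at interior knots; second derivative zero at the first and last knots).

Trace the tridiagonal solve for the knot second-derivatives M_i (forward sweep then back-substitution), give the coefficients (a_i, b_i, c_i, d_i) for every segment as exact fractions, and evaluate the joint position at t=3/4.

Δ: Δ0=-6, Δ1=-3, Δ2=3, Δ3=1, Δ4=-7
row 1: diag=4, rhs=18; c'=1/4, d'=9/2
row 2: denom=8−1·1/4=31/4; d'=(36−1·9/2)/(31/4)=126/31
row 3: denom=8−3·12/31=212/31; d'=(-12−3·126/31)/(212/31)=-375/106
row 4: denom=4−1·31/212=817/212; d'=(-48−1·-375/106)/(817/212)=-9426/817
back: M4=-9426/817
back: M3=-375/106−31/212·-9426/817=-1512/817
back: M2=126/31−12/31·-1512/817=3906/817
back: M1=9/2−1/4·3906/817=2700/817
M: M0=0, M1=2700/817, M2=3906/817, M3=-1512/817, M4=-9426/817, M5=0
seg 0: a=4, c=M0/2=0, d=(M1−M0)/(6·1)=450/817, b=Δ0−h0·(2M0+M1)/6=-5352/817
seg 1: a=-2, c=M1/2=1350/817, d=(M2−M1)/(6·1)=201/817, b=Δ1−h1·(2M1+M2)/6=-4002/817
seg 2: a=-5, c=M2/2=1953/817, d=(M3−M2)/(6·3)=-7/19, b=Δ2−h2·(2M2+M3)/6=-699/817
seg 3: a=4, c=M3/2=-756/817, d=(M4−M3)/(6·1)=-1319/817, b=Δ3−h3·(2M3+M4)/6=2892/817
seg 4: a=5, c=M4/2=-4713/817, d=(M5−M4)/(6·1)=1571/817, b=Δ4−h4·(2M4+M5)/6=-2577/817
t_q=3/4 → seg 0, τ=3/4; S=4+-5352/817·τ+0·τ²+450/817·τ³=-17797/26144

  seg 0: a=4 b=-5352/817 c=0 d=450/817
  seg 1: a=-2 b=-4002/817 c=1350/817 d=201/817
  seg 2: a=-5 b=-699/817 c=1953/817 d=-7/19
  seg 3: a=4 b=2892/817 c=-756/817 d=-1319/817
  seg 4: a=5 b=-2577/817 c=-4713/817 d=1571/817
S(3/4) = -17797/26144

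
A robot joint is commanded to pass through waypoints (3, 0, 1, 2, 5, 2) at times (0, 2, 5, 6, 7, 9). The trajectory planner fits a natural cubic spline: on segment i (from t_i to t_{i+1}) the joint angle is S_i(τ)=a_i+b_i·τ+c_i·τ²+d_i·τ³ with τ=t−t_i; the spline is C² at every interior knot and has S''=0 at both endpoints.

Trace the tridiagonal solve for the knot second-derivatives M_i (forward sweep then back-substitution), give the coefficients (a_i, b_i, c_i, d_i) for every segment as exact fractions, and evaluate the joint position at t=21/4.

  seg 0: a=3 b=-18115/9438 c=0 d=1979/18876
  seg 1: a=0 b=-6241/9438 c=1979/3146 d=-12/121
  seg 2: a=1 b=4109/9438 c=-829/3146 d=3908/4719
  seg 3: a=2 b=2053/858 c=6987/3146 d=-7615/4719
  seg 4: a=5 b=18815/9438 c=-8243/3146 d=8243/18876
S(21/4) = 55637/50336

Δ: Δ0=-3/2, Δ1=1/3, Δ2=1, Δ3=3, Δ4=-3/2
row 1: diag=10, rhs=11; c'=3/10, d'=11/10
row 2: denom=8−3·3/10=71/10; d'=(4−3·11/10)/(71/10)=7/71
row 3: denom=4−1·10/71=274/71; d'=(12−1·7/71)/(274/71)=845/274
row 4: denom=6−1·71/274=1573/274; d'=(-27−1·845/274)/(1573/274)=-8243/1573
back: M4=-8243/1573
back: M3=845/274−71/274·-8243/1573=6987/1573
back: M2=7/71−10/71·6987/1573=-829/1573
back: M1=11/10−3/10·-829/1573=1979/1573
M: M0=0, M1=1979/1573, M2=-829/1573, M3=6987/1573, M4=-8243/1573, M5=0
seg 0: a=3, c=M0/2=0, d=(M1−M0)/(6·2)=1979/18876, b=Δ0−h0·(2M0+M1)/6=-18115/9438
seg 1: a=0, c=M1/2=1979/3146, d=(M2−M1)/(6·3)=-12/121, b=Δ1−h1·(2M1+M2)/6=-6241/9438
seg 2: a=1, c=M2/2=-829/3146, d=(M3−M2)/(6·1)=3908/4719, b=Δ2−h2·(2M2+M3)/6=4109/9438
seg 3: a=2, c=M3/2=6987/3146, d=(M4−M3)/(6·1)=-7615/4719, b=Δ3−h3·(2M3+M4)/6=2053/858
seg 4: a=5, c=M4/2=-8243/3146, d=(M5−M4)/(6·2)=8243/18876, b=Δ4−h4·(2M4+M5)/6=18815/9438
t_q=21/4 → seg 2, τ=1/4; S=1+4109/9438·τ+-829/3146·τ²+3908/4719·τ³=55637/50336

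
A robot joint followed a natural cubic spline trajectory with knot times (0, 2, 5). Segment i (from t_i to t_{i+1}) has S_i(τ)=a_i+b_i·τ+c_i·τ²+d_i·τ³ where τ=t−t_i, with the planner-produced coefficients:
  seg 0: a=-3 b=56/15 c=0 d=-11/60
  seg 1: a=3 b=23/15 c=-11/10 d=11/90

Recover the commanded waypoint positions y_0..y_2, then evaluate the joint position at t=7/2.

y_0 = S_0(0) = a_0 = -3
y_1 = S_1(0) = a_1 = 3
y_2 = S_1(3) = 1
t_q=7/2 is in segment 1 (τ=3/2); S_1(τ)=259/80

y_0=-3 y_1=3 y_2=1
S(7/2) = 259/80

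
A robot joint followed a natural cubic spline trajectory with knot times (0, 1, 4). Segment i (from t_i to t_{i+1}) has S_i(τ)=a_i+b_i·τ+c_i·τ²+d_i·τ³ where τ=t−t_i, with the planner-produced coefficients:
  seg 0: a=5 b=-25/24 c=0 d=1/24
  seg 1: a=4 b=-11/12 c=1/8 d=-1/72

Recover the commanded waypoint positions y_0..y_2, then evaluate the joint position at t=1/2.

y_0=5 y_1=4 y_2=2
S(1/2) = 287/64

y_0 = S_0(0) = a_0 = 5
y_1 = S_1(0) = a_1 = 4
y_2 = S_1(3) = 2
t_q=1/2 is in segment 0 (τ=1/2); S_0(τ)=287/64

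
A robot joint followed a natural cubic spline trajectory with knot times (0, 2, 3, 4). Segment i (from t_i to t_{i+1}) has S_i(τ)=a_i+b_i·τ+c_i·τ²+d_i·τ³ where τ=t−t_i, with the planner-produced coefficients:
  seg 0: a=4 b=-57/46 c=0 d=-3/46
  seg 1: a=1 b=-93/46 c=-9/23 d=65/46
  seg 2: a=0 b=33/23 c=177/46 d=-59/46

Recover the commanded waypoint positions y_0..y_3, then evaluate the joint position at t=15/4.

y_0=4 y_1=1 y_2=0 y_3=4
S(15/4) = 7947/2944

y_0 = S_0(0) = a_0 = 4
y_1 = S_1(0) = a_1 = 1
y_2 = S_2(0) = a_2 = 0
y_3 = S_2(1) = 4
t_q=15/4 is in segment 2 (τ=3/4); S_2(τ)=7947/2944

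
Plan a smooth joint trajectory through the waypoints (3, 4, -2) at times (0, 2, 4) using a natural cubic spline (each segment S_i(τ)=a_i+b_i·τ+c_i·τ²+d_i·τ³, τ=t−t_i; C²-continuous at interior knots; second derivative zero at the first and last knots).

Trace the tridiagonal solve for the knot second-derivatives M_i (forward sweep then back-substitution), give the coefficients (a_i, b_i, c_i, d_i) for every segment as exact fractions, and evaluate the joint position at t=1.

  seg 0: a=3 b=11/8 c=0 d=-7/32
  seg 1: a=4 b=-5/4 c=-21/16 d=7/32
S(1) = 133/32

Δ: Δ0=1/2, Δ1=-3
row 1: diag=8, rhs=-21; c'=1/4, d'=-21/8
back: M1=-21/8
M: M0=0, M1=-21/8, M2=0
seg 0: a=3, c=M0/2=0, d=(M1−M0)/(6·2)=-7/32, b=Δ0−h0·(2M0+M1)/6=11/8
seg 1: a=4, c=M1/2=-21/16, d=(M2−M1)/(6·2)=7/32, b=Δ1−h1·(2M1+M2)/6=-5/4
t_q=1 → seg 0, τ=1; S=3+11/8·τ+0·τ²+-7/32·τ³=133/32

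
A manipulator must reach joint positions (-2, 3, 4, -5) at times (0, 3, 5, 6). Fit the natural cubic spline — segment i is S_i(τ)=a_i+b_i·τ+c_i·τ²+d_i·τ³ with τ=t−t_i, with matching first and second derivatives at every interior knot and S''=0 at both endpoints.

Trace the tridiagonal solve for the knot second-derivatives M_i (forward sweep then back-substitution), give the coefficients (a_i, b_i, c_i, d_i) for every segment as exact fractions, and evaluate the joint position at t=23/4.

  seg 0: a=-2 b=43/42 c=0 d=1/14
  seg 1: a=3 b=62/21 c=9/14 d=-157/168
  seg 2: a=4 b=-239/42 c=-139/28 d=139/84
S(23/4) = -4233/1792

Δ: Δ0=5/3, Δ1=1/2, Δ2=-9
row 1: diag=10, rhs=-7; c'=1/5, d'=-7/10
row 2: denom=6−2·1/5=28/5; d'=(-57−2·-7/10)/(28/5)=-139/14
back: M2=-139/14
back: M1=-7/10−1/5·-139/14=9/7
M: M0=0, M1=9/7, M2=-139/14, M3=0
seg 0: a=-2, c=M0/2=0, d=(M1−M0)/(6·3)=1/14, b=Δ0−h0·(2M0+M1)/6=43/42
seg 1: a=3, c=M1/2=9/14, d=(M2−M1)/(6·2)=-157/168, b=Δ1−h1·(2M1+M2)/6=62/21
seg 2: a=4, c=M2/2=-139/28, d=(M3−M2)/(6·1)=139/84, b=Δ2−h2·(2M2+M3)/6=-239/42
t_q=23/4 → seg 2, τ=3/4; S=4+-239/42·τ+-139/28·τ²+139/84·τ³=-4233/1792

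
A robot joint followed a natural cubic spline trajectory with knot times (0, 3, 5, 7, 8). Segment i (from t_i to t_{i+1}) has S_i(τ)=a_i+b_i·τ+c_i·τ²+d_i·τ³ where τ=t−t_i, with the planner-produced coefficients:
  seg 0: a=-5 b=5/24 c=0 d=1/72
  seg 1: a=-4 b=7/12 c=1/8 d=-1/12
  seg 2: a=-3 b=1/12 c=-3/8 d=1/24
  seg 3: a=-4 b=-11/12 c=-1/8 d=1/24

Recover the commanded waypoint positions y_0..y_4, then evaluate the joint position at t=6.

y_0=-5 y_1=-4 y_2=-3 y_3=-4 y_4=-5
S(6) = -13/4

y_0 = S_0(0) = a_0 = -5
y_1 = S_1(0) = a_1 = -4
y_2 = S_2(0) = a_2 = -3
y_3 = S_3(0) = a_3 = -4
y_4 = S_3(1) = -5
t_q=6 is in segment 2 (τ=1); S_2(τ)=-13/4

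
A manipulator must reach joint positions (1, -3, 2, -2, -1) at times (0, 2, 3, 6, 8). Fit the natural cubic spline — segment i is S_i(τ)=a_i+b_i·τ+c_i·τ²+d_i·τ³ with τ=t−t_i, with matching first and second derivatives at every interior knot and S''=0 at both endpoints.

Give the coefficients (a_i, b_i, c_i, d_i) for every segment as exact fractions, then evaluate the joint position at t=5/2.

Δ: Δ0=-2, Δ1=5, Δ2=-4/3, Δ3=1/2
row 1: diag=6, rhs=42; c'=1/6, d'=7
row 2: denom=8−1·1/6=47/6; d'=(-38−1·7)/(47/6)=-270/47
row 3: denom=10−3·18/47=416/47; d'=(11−3·-270/47)/(416/47)=1327/416
back: M3=1327/416
back: M2=-270/47−18/47·1327/416=-1449/208
back: M1=7−1/6·-1449/208=3395/416
M: M0=0, M1=3395/416, M2=-1449/208, M3=1327/416, M4=0
seg 0: a=1, c=M0/2=0, d=(M1−M0)/(6·2)=3395/4992, b=Δ0−h0·(2M0+M1)/6=-5891/1248
seg 1: a=-3, c=M1/2=3395/832, d=(M2−M1)/(6·1)=-6293/2496, b=Δ1−h1·(2M1+M2)/6=2147/624
seg 2: a=2, c=M2/2=-1449/416, d=(M3−M2)/(6·3)=325/576, b=Δ2−h2·(2M2+M3)/6=10079/2496
seg 3: a=-2, c=M3/2=1327/832, d=(M4−M3)/(6·2)=-1327/4992, b=Δ3−h3·(2M3+M4)/6=-1015/624
t_q=5/2 → seg 1, τ=1/2; S=-3+2147/624·τ+3395/832·τ²+-6293/2496·τ³=-3825/6656

  seg 0: a=1 b=-5891/1248 c=0 d=3395/4992
  seg 1: a=-3 b=2147/624 c=3395/832 d=-6293/2496
  seg 2: a=2 b=10079/2496 c=-1449/416 d=325/576
  seg 3: a=-2 b=-1015/624 c=1327/832 d=-1327/4992
S(5/2) = -3825/6656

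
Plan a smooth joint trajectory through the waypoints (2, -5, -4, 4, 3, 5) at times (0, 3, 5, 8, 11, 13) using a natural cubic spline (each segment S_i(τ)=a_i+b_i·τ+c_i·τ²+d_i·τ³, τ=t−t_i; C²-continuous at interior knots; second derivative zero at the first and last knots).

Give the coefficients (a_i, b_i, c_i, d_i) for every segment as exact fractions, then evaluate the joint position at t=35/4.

  seg 0: a=2 b=-9793/3252 c=0 d=245/3252
  seg 1: a=-5 b=-1589/1626 c=735/1084 d=197/6504
  seg 2: a=-4 b=1706/813 c=233/271 d=-545/2439
  seg 3: a=4 b=995/813 c=-312/271 d=514/2439
  seg 4: a=3 b=5/813 c=202/271 d=-101/813
S(35/4) = 37803/8672

Δ: Δ0=-7/3, Δ1=1/2, Δ2=8/3, Δ3=-1/3, Δ4=1
row 1: diag=10, rhs=17; c'=1/5, d'=17/10
row 2: denom=10−2·1/5=48/5; d'=(13−2·17/10)/(48/5)=1
row 3: denom=12−3·5/16=177/16; d'=(-18−3·1)/(177/16)=-112/59
row 4: denom=10−3·16/59=542/59; d'=(8−3·-112/59)/(542/59)=404/271
back: M4=404/271
back: M3=-112/59−16/59·404/271=-624/271
back: M2=1−5/16·-624/271=466/271
back: M1=17/10−1/5·466/271=735/542
M: M0=0, M1=735/542, M2=466/271, M3=-624/271, M4=404/271, M5=0
seg 0: a=2, c=M0/2=0, d=(M1−M0)/(6·3)=245/3252, b=Δ0−h0·(2M0+M1)/6=-9793/3252
seg 1: a=-5, c=M1/2=735/1084, d=(M2−M1)/(6·2)=197/6504, b=Δ1−h1·(2M1+M2)/6=-1589/1626
seg 2: a=-4, c=M2/2=233/271, d=(M3−M2)/(6·3)=-545/2439, b=Δ2−h2·(2M2+M3)/6=1706/813
seg 3: a=4, c=M3/2=-312/271, d=(M4−M3)/(6·3)=514/2439, b=Δ3−h3·(2M3+M4)/6=995/813
seg 4: a=3, c=M4/2=202/271, d=(M5−M4)/(6·2)=-101/813, b=Δ4−h4·(2M4+M5)/6=5/813
t_q=35/4 → seg 3, τ=3/4; S=4+995/813·τ+-312/271·τ²+514/2439·τ³=37803/8672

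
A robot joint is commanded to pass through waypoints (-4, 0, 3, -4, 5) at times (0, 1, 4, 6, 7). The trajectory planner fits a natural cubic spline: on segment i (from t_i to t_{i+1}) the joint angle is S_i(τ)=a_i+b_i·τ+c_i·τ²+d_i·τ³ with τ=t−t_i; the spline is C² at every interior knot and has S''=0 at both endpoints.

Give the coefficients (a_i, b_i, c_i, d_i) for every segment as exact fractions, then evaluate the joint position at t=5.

Δ: Δ0=4, Δ1=1, Δ2=-7/2, Δ3=9
row 1: diag=8, rhs=-18; c'=3/8, d'=-9/4
row 2: denom=10−3·3/8=71/8; d'=(-27−3·-9/4)/(71/8)=-162/71
row 3: denom=6−2·16/71=394/71; d'=(75−2·-162/71)/(394/71)=5649/394
back: M3=5649/394
back: M2=-162/71−16/71·5649/394=-1086/197
back: M1=-9/4−3/8·-1086/197=-36/197
M: M0=0, M1=-36/197, M2=-1086/197, M3=5649/394, M4=0
seg 0: a=-4, c=M0/2=0, d=(M1−M0)/(6·1)=-6/197, b=Δ0−h0·(2M0+M1)/6=794/197
seg 1: a=0, c=M1/2=-18/197, d=(M2−M1)/(6·3)=-175/591, b=Δ1−h1·(2M1+M2)/6=776/197
seg 2: a=3, c=M2/2=-543/197, d=(M3−M2)/(6·2)=2607/1576, b=Δ2−h2·(2M2+M3)/6=-907/197
seg 3: a=-4, c=M3/2=5649/788, d=(M4−M3)/(6·1)=-1883/788, b=Δ3−h3·(2M3+M4)/6=1663/394
t_q=5 → seg 2, τ=1; S=3+-907/197·τ+-543/197·τ²+2607/1576·τ³=-4265/1576

  seg 0: a=-4 b=794/197 c=0 d=-6/197
  seg 1: a=0 b=776/197 c=-18/197 d=-175/591
  seg 2: a=3 b=-907/197 c=-543/197 d=2607/1576
  seg 3: a=-4 b=1663/394 c=5649/788 d=-1883/788
S(5) = -4265/1576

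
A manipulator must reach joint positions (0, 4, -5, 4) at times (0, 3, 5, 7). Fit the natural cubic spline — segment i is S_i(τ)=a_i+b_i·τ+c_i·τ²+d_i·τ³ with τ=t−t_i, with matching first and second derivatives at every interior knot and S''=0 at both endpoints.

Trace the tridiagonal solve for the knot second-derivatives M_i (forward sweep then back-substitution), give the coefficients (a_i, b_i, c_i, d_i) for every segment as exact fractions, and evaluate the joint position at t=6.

Δ: Δ0=4/3, Δ1=-9/2, Δ2=9/2
row 1: diag=10, rhs=-35; c'=1/5, d'=-7/2
row 2: denom=8−2·1/5=38/5; d'=(54−2·-7/2)/(38/5)=305/38
back: M2=305/38
back: M1=-7/2−1/5·305/38=-97/19
M: M0=0, M1=-97/19, M2=305/38, M3=0
seg 0: a=0, c=M0/2=0, d=(M1−M0)/(6·3)=-97/342, b=Δ0−h0·(2M0+M1)/6=443/114
seg 1: a=4, c=M1/2=-97/38, d=(M2−M1)/(6·2)=499/456, b=Δ1−h1·(2M1+M2)/6=-215/57
seg 2: a=-5, c=M2/2=305/76, d=(M3−M2)/(6·2)=-305/456, b=Δ2−h2·(2M2+M3)/6=-97/114
t_q=6 → seg 2, τ=1; S=-5+-97/114·τ+305/76·τ²+-305/456·τ³=-381/152

  seg 0: a=0 b=443/114 c=0 d=-97/342
  seg 1: a=4 b=-215/57 c=-97/38 d=499/456
  seg 2: a=-5 b=-97/114 c=305/76 d=-305/456
S(6) = -381/152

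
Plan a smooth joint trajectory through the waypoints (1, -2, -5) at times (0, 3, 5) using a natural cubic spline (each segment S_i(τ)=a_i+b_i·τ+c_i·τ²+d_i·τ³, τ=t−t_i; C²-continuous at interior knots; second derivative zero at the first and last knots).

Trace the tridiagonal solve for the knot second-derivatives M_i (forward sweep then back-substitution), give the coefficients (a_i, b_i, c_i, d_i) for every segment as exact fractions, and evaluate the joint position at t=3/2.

  seg 0: a=1 b=-17/20 c=0 d=-1/60
  seg 1: a=-2 b=-13/10 c=-3/20 d=1/40
S(3/2) = -53/160

Δ: Δ0=-1, Δ1=-3/2
row 1: diag=10, rhs=-3; c'=1/5, d'=-3/10
back: M1=-3/10
M: M0=0, M1=-3/10, M2=0
seg 0: a=1, c=M0/2=0, d=(M1−M0)/(6·3)=-1/60, b=Δ0−h0·(2M0+M1)/6=-17/20
seg 1: a=-2, c=M1/2=-3/20, d=(M2−M1)/(6·2)=1/40, b=Δ1−h1·(2M1+M2)/6=-13/10
t_q=3/2 → seg 0, τ=3/2; S=1+-17/20·τ+0·τ²+-1/60·τ³=-53/160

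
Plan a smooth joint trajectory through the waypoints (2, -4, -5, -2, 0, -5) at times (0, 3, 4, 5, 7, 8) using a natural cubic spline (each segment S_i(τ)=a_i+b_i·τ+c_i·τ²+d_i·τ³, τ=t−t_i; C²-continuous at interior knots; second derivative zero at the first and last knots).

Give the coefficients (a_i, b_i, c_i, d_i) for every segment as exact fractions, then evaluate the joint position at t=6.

  seg 0: a=2 b=-935/472 c=0 d=-1/472
  seg 1: a=-4 b=-481/236 c=-9/472 d=499/472
  seg 2: a=-5 b=517/472 c=186/59 d=-589/472
  seg 3: a=-2 b=863/236 c=-279/472 d=-87/236
  seg 4: a=0 b=-739/236 c=-1323/472 d=441/472
S(6) = 329/472

Δ: Δ0=-2, Δ1=-1, Δ2=3, Δ3=1, Δ4=-5
row 1: diag=8, rhs=6; c'=1/8, d'=3/4
row 2: denom=4−1·1/8=31/8; d'=(24−1·3/4)/(31/8)=6
row 3: denom=6−1·8/31=178/31; d'=(-12−1·6)/(178/31)=-279/89
row 4: denom=6−2·31/89=472/89; d'=(-36−2·-279/89)/(472/89)=-1323/236
back: M4=-1323/236
back: M3=-279/89−31/89·-1323/236=-279/236
back: M2=6−8/31·-279/236=372/59
back: M1=3/4−1/8·372/59=-9/236
M: M0=0, M1=-9/236, M2=372/59, M3=-279/236, M4=-1323/236, M5=0
seg 0: a=2, c=M0/2=0, d=(M1−M0)/(6·3)=-1/472, b=Δ0−h0·(2M0+M1)/6=-935/472
seg 1: a=-4, c=M1/2=-9/472, d=(M2−M1)/(6·1)=499/472, b=Δ1−h1·(2M1+M2)/6=-481/236
seg 2: a=-5, c=M2/2=186/59, d=(M3−M2)/(6·1)=-589/472, b=Δ2−h2·(2M2+M3)/6=517/472
seg 3: a=-2, c=M3/2=-279/472, d=(M4−M3)/(6·2)=-87/236, b=Δ3−h3·(2M3+M4)/6=863/236
seg 4: a=0, c=M4/2=-1323/472, d=(M5−M4)/(6·1)=441/472, b=Δ4−h4·(2M4+M5)/6=-739/236
t_q=6 → seg 3, τ=1; S=-2+863/236·τ+-279/472·τ²+-87/236·τ³=329/472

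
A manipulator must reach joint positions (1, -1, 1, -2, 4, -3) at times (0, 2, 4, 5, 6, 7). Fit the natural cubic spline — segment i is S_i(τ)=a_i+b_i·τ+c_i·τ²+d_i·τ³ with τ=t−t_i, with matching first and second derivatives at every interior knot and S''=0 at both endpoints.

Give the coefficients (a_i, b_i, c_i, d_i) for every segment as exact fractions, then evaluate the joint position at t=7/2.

Δ: Δ0=-1, Δ1=1, Δ2=-3, Δ3=6, Δ4=-7
row 1: diag=8, rhs=12; c'=1/4, d'=3/2
row 2: denom=6−2·1/4=11/2; d'=(-24−2·3/2)/(11/2)=-54/11
row 3: denom=4−1·2/11=42/11; d'=(54−1·-54/11)/(42/11)=108/7
row 4: denom=4−1·11/42=157/42; d'=(-78−1·108/7)/(157/42)=-3924/157
back: M4=-3924/157
back: M3=108/7−11/42·-3924/157=3450/157
back: M2=-54/11−2/11·3450/157=-1398/157
back: M1=3/2−1/4·-1398/157=585/157
M: M0=0, M1=585/157, M2=-1398/157, M3=3450/157, M4=-3924/157, M5=0
seg 0: a=1, c=M0/2=0, d=(M1−M0)/(6·2)=195/628, b=Δ0−h0·(2M0+M1)/6=-352/157
seg 1: a=-1, c=M1/2=585/314, d=(M2−M1)/(6·2)=-661/628, b=Δ1−h1·(2M1+M2)/6=233/157
seg 2: a=1, c=M2/2=-699/157, d=(M3−M2)/(6·1)=808/157, b=Δ2−h2·(2M2+M3)/6=-580/157
seg 3: a=-2, c=M3/2=1725/157, d=(M4−M3)/(6·1)=-1229/157, b=Δ3−h3·(2M3+M4)/6=446/157
seg 4: a=4, c=M4/2=-1962/157, d=(M5−M4)/(6·1)=654/157, b=Δ4−h4·(2M4+M5)/6=209/157
t_q=7/2 → seg 1, τ=3/2; S=-1+233/157·τ+585/314·τ²+-661/628·τ³=9373/5024

  seg 0: a=1 b=-352/157 c=0 d=195/628
  seg 1: a=-1 b=233/157 c=585/314 d=-661/628
  seg 2: a=1 b=-580/157 c=-699/157 d=808/157
  seg 3: a=-2 b=446/157 c=1725/157 d=-1229/157
  seg 4: a=4 b=209/157 c=-1962/157 d=654/157
S(7/2) = 9373/5024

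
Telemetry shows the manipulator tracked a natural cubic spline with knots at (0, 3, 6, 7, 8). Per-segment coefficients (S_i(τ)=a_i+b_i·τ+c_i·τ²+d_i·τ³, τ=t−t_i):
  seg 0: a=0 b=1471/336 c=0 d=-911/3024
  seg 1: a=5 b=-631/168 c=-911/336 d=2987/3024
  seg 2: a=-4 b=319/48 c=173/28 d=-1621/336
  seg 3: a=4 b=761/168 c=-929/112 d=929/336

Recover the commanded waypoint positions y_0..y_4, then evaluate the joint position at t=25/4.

y_0=0 y_1=5 y_2=-4 y_3=4 y_4=3
S(25/4) = -14535/7168

y_0 = S_0(0) = a_0 = 0
y_1 = S_1(0) = a_1 = 5
y_2 = S_2(0) = a_2 = -4
y_3 = S_3(0) = a_3 = 4
y_4 = S_3(1) = 3
t_q=25/4 is in segment 2 (τ=1/4); S_2(τ)=-14535/7168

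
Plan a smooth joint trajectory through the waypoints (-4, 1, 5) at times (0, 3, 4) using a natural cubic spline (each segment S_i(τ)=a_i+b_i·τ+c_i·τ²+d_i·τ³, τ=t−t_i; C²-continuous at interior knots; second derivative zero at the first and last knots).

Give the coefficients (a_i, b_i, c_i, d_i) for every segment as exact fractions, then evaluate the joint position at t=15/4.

Δ: Δ0=5/3, Δ1=4
row 1: diag=8, rhs=14; c'=1/8, d'=7/4
back: M1=7/4
M: M0=0, M1=7/4, M2=0
seg 0: a=-4, c=M0/2=0, d=(M1−M0)/(6·3)=7/72, b=Δ0−h0·(2M0+M1)/6=19/24
seg 1: a=1, c=M1/2=7/8, d=(M2−M1)/(6·1)=-7/24, b=Δ1−h1·(2M1+M2)/6=41/12
t_q=15/4 → seg 1, τ=3/4; S=1+41/12·τ+7/8·τ²+-7/24·τ³=2013/512

  seg 0: a=-4 b=19/24 c=0 d=7/72
  seg 1: a=1 b=41/12 c=7/8 d=-7/24
S(15/4) = 2013/512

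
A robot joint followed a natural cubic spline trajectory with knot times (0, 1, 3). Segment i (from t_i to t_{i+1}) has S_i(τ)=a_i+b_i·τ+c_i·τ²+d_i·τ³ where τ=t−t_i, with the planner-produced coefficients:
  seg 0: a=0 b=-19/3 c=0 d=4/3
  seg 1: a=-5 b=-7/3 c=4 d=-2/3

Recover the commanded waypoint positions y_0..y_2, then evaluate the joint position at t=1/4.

y_0=0 y_1=-5 y_2=1
S(1/4) = -25/16

y_0 = S_0(0) = a_0 = 0
y_1 = S_1(0) = a_1 = -5
y_2 = S_1(2) = 1
t_q=1/4 is in segment 0 (τ=1/4); S_0(τ)=-25/16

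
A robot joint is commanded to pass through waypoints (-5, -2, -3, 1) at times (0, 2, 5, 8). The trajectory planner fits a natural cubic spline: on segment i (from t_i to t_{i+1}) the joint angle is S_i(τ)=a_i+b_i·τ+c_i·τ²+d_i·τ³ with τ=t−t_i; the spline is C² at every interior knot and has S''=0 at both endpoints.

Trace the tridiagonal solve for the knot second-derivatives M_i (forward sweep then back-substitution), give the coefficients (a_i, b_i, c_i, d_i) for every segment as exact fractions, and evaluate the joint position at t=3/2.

Δ: Δ0=3/2, Δ1=-1/3, Δ2=4/3
row 1: diag=10, rhs=-11; c'=3/10, d'=-11/10
row 2: denom=12−3·3/10=111/10; d'=(10−3·-11/10)/(111/10)=133/111
back: M2=133/111
back: M1=-11/10−3/10·133/111=-54/37
M: M0=0, M1=-54/37, M2=133/111, M3=0
seg 0: a=-5, c=M0/2=0, d=(M1−M0)/(6·2)=-9/74, b=Δ0−h0·(2M0+M1)/6=147/74
seg 1: a=-2, c=M1/2=-27/37, d=(M2−M1)/(6·3)=295/1998, b=Δ1−h1·(2M1+M2)/6=39/74
seg 2: a=-3, c=M2/2=133/222, d=(M3−M2)/(6·3)=-133/1998, b=Δ2−h2·(2M2+M3)/6=5/37
t_q=3/2 → seg 0, τ=3/2; S=-5+147/74·τ+0·τ²+-9/74·τ³=-1439/592

  seg 0: a=-5 b=147/74 c=0 d=-9/74
  seg 1: a=-2 b=39/74 c=-27/37 d=295/1998
  seg 2: a=-3 b=5/37 c=133/222 d=-133/1998
S(3/2) = -1439/592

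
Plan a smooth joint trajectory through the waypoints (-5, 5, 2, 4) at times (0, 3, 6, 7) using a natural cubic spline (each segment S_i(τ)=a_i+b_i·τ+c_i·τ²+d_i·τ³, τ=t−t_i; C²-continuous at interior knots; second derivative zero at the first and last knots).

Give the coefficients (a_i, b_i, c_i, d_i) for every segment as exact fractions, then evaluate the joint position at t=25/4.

Δ: Δ0=10/3, Δ1=-1, Δ2=2
row 1: diag=12, rhs=-26; c'=1/4, d'=-13/6
row 2: denom=8−3·1/4=29/4; d'=(18−3·-13/6)/(29/4)=98/29
back: M2=98/29
back: M1=-13/6−1/4·98/29=-262/87
M: M0=0, M1=-262/87, M2=98/29, M3=0
seg 0: a=-5, c=M0/2=0, d=(M1−M0)/(6·3)=-131/783, b=Δ0−h0·(2M0+M1)/6=421/87
seg 1: a=5, c=M1/2=-131/87, d=(M2−M1)/(6·3)=278/783, b=Δ1−h1·(2M1+M2)/6=28/87
seg 2: a=2, c=M2/2=49/29, d=(M3−M2)/(6·1)=-49/87, b=Δ2−h2·(2M2+M3)/6=76/87
t_q=25/4 → seg 2, τ=1/4; S=2+76/87·τ+49/29·τ²+-49/87·τ³=4297/1856

  seg 0: a=-5 b=421/87 c=0 d=-131/783
  seg 1: a=5 b=28/87 c=-131/87 d=278/783
  seg 2: a=2 b=76/87 c=49/29 d=-49/87
S(25/4) = 4297/1856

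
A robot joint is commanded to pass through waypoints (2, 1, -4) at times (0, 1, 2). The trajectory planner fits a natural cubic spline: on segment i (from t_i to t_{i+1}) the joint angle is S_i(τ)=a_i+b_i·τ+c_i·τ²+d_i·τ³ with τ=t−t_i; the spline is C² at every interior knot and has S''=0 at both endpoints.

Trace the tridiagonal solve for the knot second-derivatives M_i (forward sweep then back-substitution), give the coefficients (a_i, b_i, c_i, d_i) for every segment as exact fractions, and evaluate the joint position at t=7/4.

Δ: Δ0=-1, Δ1=-5
row 1: diag=4, rhs=-24; c'=1/4, d'=-6
back: M1=-6
M: M0=0, M1=-6, M2=0
seg 0: a=2, c=M0/2=0, d=(M1−M0)/(6·1)=-1, b=Δ0−h0·(2M0+M1)/6=0
seg 1: a=1, c=M1/2=-3, d=(M2−M1)/(6·1)=1, b=Δ1−h1·(2M1+M2)/6=-3
t_q=7/4 → seg 1, τ=3/4; S=1+-3·τ+-3·τ²+1·τ³=-161/64

  seg 0: a=2 b=0 c=0 d=-1
  seg 1: a=1 b=-3 c=-3 d=1
S(7/4) = -161/64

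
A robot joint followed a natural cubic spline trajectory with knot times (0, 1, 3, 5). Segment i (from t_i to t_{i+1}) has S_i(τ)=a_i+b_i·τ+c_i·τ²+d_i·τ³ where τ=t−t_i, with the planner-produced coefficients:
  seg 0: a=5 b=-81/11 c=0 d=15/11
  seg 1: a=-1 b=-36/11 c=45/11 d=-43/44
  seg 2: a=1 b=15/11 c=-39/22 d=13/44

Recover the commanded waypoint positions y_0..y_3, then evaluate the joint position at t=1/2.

y_0 = S_0(0) = a_0 = 5
y_1 = S_1(0) = a_1 = -1
y_2 = S_2(0) = a_2 = 1
y_3 = S_2(2) = -1
t_q=1/2 is in segment 0 (τ=1/2); S_0(τ)=131/88

y_0=5 y_1=-1 y_2=1 y_3=-1
S(1/2) = 131/88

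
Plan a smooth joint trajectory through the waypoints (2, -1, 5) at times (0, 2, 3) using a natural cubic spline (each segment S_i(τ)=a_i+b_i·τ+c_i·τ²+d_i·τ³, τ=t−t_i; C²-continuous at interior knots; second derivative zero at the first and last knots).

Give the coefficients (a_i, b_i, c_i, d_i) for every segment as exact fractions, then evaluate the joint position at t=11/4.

Δ: Δ0=-3/2, Δ1=6
row 1: diag=6, rhs=45; c'=1/6, d'=15/2
back: M1=15/2
M: M0=0, M1=15/2, M2=0
seg 0: a=2, c=M0/2=0, d=(M1−M0)/(6·2)=5/8, b=Δ0−h0·(2M0+M1)/6=-4
seg 1: a=-1, c=M1/2=15/4, d=(M2−M1)/(6·1)=-5/4, b=Δ1−h1·(2M1+M2)/6=7/2
t_q=11/4 → seg 1, τ=3/4; S=-1+7/2·τ+15/4·τ²+-5/4·τ³=821/256

  seg 0: a=2 b=-4 c=0 d=5/8
  seg 1: a=-1 b=7/2 c=15/4 d=-5/4
S(11/4) = 821/256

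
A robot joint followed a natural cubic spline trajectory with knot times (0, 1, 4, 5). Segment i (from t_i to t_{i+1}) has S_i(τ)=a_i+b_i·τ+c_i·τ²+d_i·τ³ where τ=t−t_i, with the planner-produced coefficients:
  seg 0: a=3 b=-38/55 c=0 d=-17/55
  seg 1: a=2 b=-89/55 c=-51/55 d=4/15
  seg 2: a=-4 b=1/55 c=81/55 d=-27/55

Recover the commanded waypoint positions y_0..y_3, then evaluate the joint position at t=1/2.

y_0 = S_0(0) = a_0 = 3
y_1 = S_1(0) = a_1 = 2
y_2 = S_2(0) = a_2 = -4
y_3 = S_2(1) = -3
t_q=1/2 is in segment 0 (τ=1/2); S_0(τ)=1151/440

y_0=3 y_1=2 y_2=-4 y_3=-3
S(1/2) = 1151/440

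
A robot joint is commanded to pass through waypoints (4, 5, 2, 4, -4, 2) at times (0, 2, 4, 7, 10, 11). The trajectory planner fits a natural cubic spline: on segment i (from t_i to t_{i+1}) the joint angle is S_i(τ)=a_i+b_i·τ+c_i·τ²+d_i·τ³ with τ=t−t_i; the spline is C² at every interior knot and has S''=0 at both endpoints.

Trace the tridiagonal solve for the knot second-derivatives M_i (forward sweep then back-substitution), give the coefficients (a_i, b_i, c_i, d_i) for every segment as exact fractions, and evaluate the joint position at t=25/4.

  seg 0: a=4 b=633/503 c=0 d=-763/4024
  seg 1: a=5 b=-1023/1006 c=-2289/2012 d=1803/4024
  seg 2: a=2 b=-96/503 c=780/503 d=-5726/13581
  seg 3: a=4 b=-1142/503 c=-3386/1509 d=9560/13581
  seg 4: a=-4 b=1646/503 c=2058/503 d=-686/503
S(25/4) = 74339/16096

Δ: Δ0=1/2, Δ1=-3/2, Δ2=2/3, Δ3=-8/3, Δ4=6
row 1: diag=8, rhs=-12; c'=1/4, d'=-3/2
row 2: denom=10−2·1/4=19/2; d'=(13−2·-3/2)/(19/2)=32/19
row 3: denom=12−3·6/19=210/19; d'=(-20−3·32/19)/(210/19)=-34/15
row 4: denom=8−3·19/70=503/70; d'=(52−3·-34/15)/(503/70)=4116/503
back: M4=4116/503
back: M3=-34/15−19/70·4116/503=-6772/1509
back: M2=32/19−6/19·-6772/1509=1560/503
back: M1=-3/2−1/4·1560/503=-2289/1006
M: M0=0, M1=-2289/1006, M2=1560/503, M3=-6772/1509, M4=4116/503, M5=0
seg 0: a=4, c=M0/2=0, d=(M1−M0)/(6·2)=-763/4024, b=Δ0−h0·(2M0+M1)/6=633/503
seg 1: a=5, c=M1/2=-2289/2012, d=(M2−M1)/(6·2)=1803/4024, b=Δ1−h1·(2M1+M2)/6=-1023/1006
seg 2: a=2, c=M2/2=780/503, d=(M3−M2)/(6·3)=-5726/13581, b=Δ2−h2·(2M2+M3)/6=-96/503
seg 3: a=4, c=M3/2=-3386/1509, d=(M4−M3)/(6·3)=9560/13581, b=Δ3−h3·(2M3+M4)/6=-1142/503
seg 4: a=-4, c=M4/2=2058/503, d=(M5−M4)/(6·1)=-686/503, b=Δ4−h4·(2M4+M5)/6=1646/503
t_q=25/4 → seg 2, τ=9/4; S=2+-96/503·τ+780/503·τ²+-5726/13581·τ³=74339/16096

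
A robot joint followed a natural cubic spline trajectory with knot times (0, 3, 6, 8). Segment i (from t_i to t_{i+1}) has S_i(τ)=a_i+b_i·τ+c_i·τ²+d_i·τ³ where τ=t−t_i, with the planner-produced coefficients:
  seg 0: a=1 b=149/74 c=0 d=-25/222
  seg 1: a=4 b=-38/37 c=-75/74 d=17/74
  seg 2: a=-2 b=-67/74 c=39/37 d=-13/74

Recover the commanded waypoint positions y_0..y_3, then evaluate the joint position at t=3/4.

y_0=1 y_1=4 y_2=-2 y_3=-1
S(3/4) = 11663/4736

y_0 = S_0(0) = a_0 = 1
y_1 = S_1(0) = a_1 = 4
y_2 = S_2(0) = a_2 = -2
y_3 = S_2(2) = -1
t_q=3/4 is in segment 0 (τ=3/4); S_0(τ)=11663/4736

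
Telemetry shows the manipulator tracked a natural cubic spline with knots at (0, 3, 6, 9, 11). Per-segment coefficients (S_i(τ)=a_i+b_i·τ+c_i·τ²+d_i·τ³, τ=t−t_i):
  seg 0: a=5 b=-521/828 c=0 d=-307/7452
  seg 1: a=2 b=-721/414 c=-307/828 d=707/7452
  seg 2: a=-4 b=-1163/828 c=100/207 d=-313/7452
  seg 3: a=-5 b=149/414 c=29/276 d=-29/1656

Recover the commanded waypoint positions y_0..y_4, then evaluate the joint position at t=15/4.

y_0 = S_0(0) = a_0 = 5
y_1 = S_1(0) = a_1 = 2
y_2 = S_2(0) = a_2 = -4
y_3 = S_3(0) = a_3 = -5
y_4 = S_3(2) = -4
t_q=15/4 is in segment 1 (τ=3/4); S_1(τ)=3093/5888

y_0=5 y_1=2 y_2=-4 y_3=-5 y_4=-4
S(15/4) = 3093/5888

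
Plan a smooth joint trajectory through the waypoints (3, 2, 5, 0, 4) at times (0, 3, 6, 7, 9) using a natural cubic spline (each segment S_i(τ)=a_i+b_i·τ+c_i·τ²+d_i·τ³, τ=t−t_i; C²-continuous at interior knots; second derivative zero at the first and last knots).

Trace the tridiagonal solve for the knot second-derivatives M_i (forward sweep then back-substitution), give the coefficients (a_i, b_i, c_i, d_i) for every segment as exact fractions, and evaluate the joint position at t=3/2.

  seg 0: a=3 b=-149/102 c=0 d=115/918
  seg 1: a=2 b=98/51 c=115/102 d=-439/918
  seg 2: a=5 b=-431/102 c=-54/17 d=245/102
  seg 3: a=0 b=-172/51 c=137/34 d=-137/204
S(3/2) = 335/272

Δ: Δ0=-1/3, Δ1=1, Δ2=-5, Δ3=2
row 1: diag=12, rhs=8; c'=1/4, d'=2/3
row 2: denom=8−3·1/4=29/4; d'=(-36−3·2/3)/(29/4)=-152/29
row 3: denom=6−1·4/29=170/29; d'=(42−1·-152/29)/(170/29)=137/17
back: M3=137/17
back: M2=-152/29−4/29·137/17=-108/17
back: M1=2/3−1/4·-108/17=115/51
M: M0=0, M1=115/51, M2=-108/17, M3=137/17, M4=0
seg 0: a=3, c=M0/2=0, d=(M1−M0)/(6·3)=115/918, b=Δ0−h0·(2M0+M1)/6=-149/102
seg 1: a=2, c=M1/2=115/102, d=(M2−M1)/(6·3)=-439/918, b=Δ1−h1·(2M1+M2)/6=98/51
seg 2: a=5, c=M2/2=-54/17, d=(M3−M2)/(6·1)=245/102, b=Δ2−h2·(2M2+M3)/6=-431/102
seg 3: a=0, c=M3/2=137/34, d=(M4−M3)/(6·2)=-137/204, b=Δ3−h3·(2M3+M4)/6=-172/51
t_q=3/2 → seg 0, τ=3/2; S=3+-149/102·τ+0·τ²+115/918·τ³=335/272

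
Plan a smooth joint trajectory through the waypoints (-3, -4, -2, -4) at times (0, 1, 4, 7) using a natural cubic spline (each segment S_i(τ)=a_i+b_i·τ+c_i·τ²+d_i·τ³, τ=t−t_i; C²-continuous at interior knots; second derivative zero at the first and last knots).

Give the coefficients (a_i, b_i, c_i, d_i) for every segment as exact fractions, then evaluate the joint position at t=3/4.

  seg 0: a=-3 b=-37/29 c=0 d=8/29
  seg 1: a=-4 b=-13/29 c=24/29 d=-119/783
  seg 2: a=-2 b=12/29 c=-47/87 d=47/783
S(3/4) = -891/232

Δ: Δ0=-1, Δ1=2/3, Δ2=-2/3
row 1: diag=8, rhs=10; c'=3/8, d'=5/4
row 2: denom=12−3·3/8=87/8; d'=(-8−3·5/4)/(87/8)=-94/87
back: M2=-94/87
back: M1=5/4−3/8·-94/87=48/29
M: M0=0, M1=48/29, M2=-94/87, M3=0
seg 0: a=-3, c=M0/2=0, d=(M1−M0)/(6·1)=8/29, b=Δ0−h0·(2M0+M1)/6=-37/29
seg 1: a=-4, c=M1/2=24/29, d=(M2−M1)/(6·3)=-119/783, b=Δ1−h1·(2M1+M2)/6=-13/29
seg 2: a=-2, c=M2/2=-47/87, d=(M3−M2)/(6·3)=47/783, b=Δ2−h2·(2M2+M3)/6=12/29
t_q=3/4 → seg 0, τ=3/4; S=-3+-37/29·τ+0·τ²+8/29·τ³=-891/232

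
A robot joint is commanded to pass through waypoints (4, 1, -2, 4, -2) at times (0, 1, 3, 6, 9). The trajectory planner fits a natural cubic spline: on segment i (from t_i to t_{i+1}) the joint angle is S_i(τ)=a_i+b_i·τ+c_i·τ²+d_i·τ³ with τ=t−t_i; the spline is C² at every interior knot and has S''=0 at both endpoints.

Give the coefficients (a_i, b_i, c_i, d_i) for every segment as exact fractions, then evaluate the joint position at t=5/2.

  seg 0: a=4 b=-1275/412 c=0 d=39/412
  seg 1: a=1 b=-579/206 c=117/412 d=153/824
  seg 2: a=-2 b=57/103 c=144/103 d=-283/927
  seg 3: a=4 b=72/103 c=-139/103 d=139/927
S(5/2) = -12857/6592

Δ: Δ0=-3, Δ1=-3/2, Δ2=2, Δ3=-2
row 1: diag=6, rhs=9; c'=1/3, d'=3/2
row 2: denom=10−2·1/3=28/3; d'=(21−2·3/2)/(28/3)=27/14
row 3: denom=12−3·9/28=309/28; d'=(-24−3·27/14)/(309/28)=-278/103
back: M3=-278/103
back: M2=27/14−9/28·-278/103=288/103
back: M1=3/2−1/3·288/103=117/206
M: M0=0, M1=117/206, M2=288/103, M3=-278/103, M4=0
seg 0: a=4, c=M0/2=0, d=(M1−M0)/(6·1)=39/412, b=Δ0−h0·(2M0+M1)/6=-1275/412
seg 1: a=1, c=M1/2=117/412, d=(M2−M1)/(6·2)=153/824, b=Δ1−h1·(2M1+M2)/6=-579/206
seg 2: a=-2, c=M2/2=144/103, d=(M3−M2)/(6·3)=-283/927, b=Δ2−h2·(2M2+M3)/6=57/103
seg 3: a=4, c=M3/2=-139/103, d=(M4−M3)/(6·3)=139/927, b=Δ3−h3·(2M3+M4)/6=72/103
t_q=5/2 → seg 1, τ=3/2; S=1+-579/206·τ+117/412·τ²+153/824·τ³=-12857/6592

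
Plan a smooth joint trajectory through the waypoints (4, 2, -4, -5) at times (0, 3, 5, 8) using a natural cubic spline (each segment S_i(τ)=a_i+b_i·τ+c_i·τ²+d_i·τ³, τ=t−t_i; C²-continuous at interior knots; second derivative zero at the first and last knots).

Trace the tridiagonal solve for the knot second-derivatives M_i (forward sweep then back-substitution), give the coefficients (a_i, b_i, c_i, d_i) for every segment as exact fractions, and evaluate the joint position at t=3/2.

Δ: Δ0=-2/3, Δ1=-3, Δ2=-1/3
row 1: diag=10, rhs=-14; c'=1/5, d'=-7/5
row 2: denom=10−2·1/5=48/5; d'=(16−2·-7/5)/(48/5)=47/24
back: M2=47/24
back: M1=-7/5−1/5·47/24=-43/24
M: M0=0, M1=-43/24, M2=47/24, M3=0
seg 0: a=4, c=M0/2=0, d=(M1−M0)/(6·3)=-43/432, b=Δ0−h0·(2M0+M1)/6=11/48
seg 1: a=2, c=M1/2=-43/48, d=(M2−M1)/(6·2)=5/16, b=Δ1−h1·(2M1+M2)/6=-59/24
seg 2: a=-4, c=M2/2=47/48, d=(M3−M2)/(6·3)=-47/432, b=Δ2−h2·(2M2+M3)/6=-55/24
t_q=3/2 → seg 0, τ=3/2; S=4+11/48·τ+0·τ²+-43/432·τ³=513/128

  seg 0: a=4 b=11/48 c=0 d=-43/432
  seg 1: a=2 b=-59/24 c=-43/48 d=5/16
  seg 2: a=-4 b=-55/24 c=47/48 d=-47/432
S(3/2) = 513/128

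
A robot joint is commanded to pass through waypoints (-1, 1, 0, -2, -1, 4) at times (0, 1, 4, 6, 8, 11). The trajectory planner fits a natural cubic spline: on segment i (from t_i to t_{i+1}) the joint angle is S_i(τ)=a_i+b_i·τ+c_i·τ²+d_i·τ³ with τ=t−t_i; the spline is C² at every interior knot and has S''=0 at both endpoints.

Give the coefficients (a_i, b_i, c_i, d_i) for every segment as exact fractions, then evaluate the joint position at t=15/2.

  seg 0: a=-1 b=967/423 c=0 d=-121/423
  seg 1: a=1 b=604/423 c=-121/141 d=344/3807
  seg 2: a=0 b=-542/423 c=-19/423 d=157/1692
  seg 3: a=-2 b=-49/141 c=433/846 d=-149/3384
  seg 4: a=-1 b=991/846 c=419/1692 d=-419/15228
S(15/2) = -4567/3008

Δ: Δ0=2, Δ1=-1/3, Δ2=-1, Δ3=1/2, Δ4=5/3
row 1: diag=8, rhs=-14; c'=3/8, d'=-7/4
row 2: denom=10−3·3/8=71/8; d'=(-4−3·-7/4)/(71/8)=10/71
row 3: denom=8−2·16/71=536/71; d'=(9−2·10/71)/(536/71)=619/536
row 4: denom=10−2·71/268=1269/134; d'=(7−2·619/536)/(1269/134)=419/846
back: M4=419/846
back: M3=619/536−71/268·419/846=433/423
back: M2=10/71−16/71·433/423=-38/423
back: M1=-7/4−3/8·-38/423=-242/141
M: M0=0, M1=-242/141, M2=-38/423, M3=433/423, M4=419/846, M5=0
seg 0: a=-1, c=M0/2=0, d=(M1−M0)/(6·1)=-121/423, b=Δ0−h0·(2M0+M1)/6=967/423
seg 1: a=1, c=M1/2=-121/141, d=(M2−M1)/(6·3)=344/3807, b=Δ1−h1·(2M1+M2)/6=604/423
seg 2: a=0, c=M2/2=-19/423, d=(M3−M2)/(6·2)=157/1692, b=Δ2−h2·(2M2+M3)/6=-542/423
seg 3: a=-2, c=M3/2=433/846, d=(M4−M3)/(6·2)=-149/3384, b=Δ3−h3·(2M3+M4)/6=-49/141
seg 4: a=-1, c=M4/2=419/1692, d=(M5−M4)/(6·3)=-419/15228, b=Δ4−h4·(2M4+M5)/6=991/846
t_q=15/2 → seg 3, τ=3/2; S=-2+-49/141·τ+433/846·τ²+-149/3384·τ³=-4567/3008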